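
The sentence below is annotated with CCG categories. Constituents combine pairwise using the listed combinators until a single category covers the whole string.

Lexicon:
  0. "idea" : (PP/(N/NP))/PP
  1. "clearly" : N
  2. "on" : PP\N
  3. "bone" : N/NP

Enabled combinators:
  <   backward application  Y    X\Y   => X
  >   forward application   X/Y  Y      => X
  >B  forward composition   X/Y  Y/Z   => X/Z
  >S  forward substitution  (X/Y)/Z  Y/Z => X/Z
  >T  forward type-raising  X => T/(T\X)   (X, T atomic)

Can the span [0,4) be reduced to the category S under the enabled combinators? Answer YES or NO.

NO

(PP/(N/NP))/PP N PP\N N/NP
CKY chart[0,4] = {N/(N\PP), NP/(NP\PP), PP, PP/(PP\PP), S/(S\PP)}; S ∉ chart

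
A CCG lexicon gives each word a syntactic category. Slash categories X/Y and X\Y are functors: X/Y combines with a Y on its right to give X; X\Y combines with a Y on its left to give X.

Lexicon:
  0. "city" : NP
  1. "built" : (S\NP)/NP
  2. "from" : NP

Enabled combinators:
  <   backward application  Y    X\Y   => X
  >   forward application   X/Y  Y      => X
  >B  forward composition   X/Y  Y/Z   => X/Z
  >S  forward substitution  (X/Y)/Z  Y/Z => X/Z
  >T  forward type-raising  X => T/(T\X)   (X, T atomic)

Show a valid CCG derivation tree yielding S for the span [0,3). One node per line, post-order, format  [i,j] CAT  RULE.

[0,3] S   <
  [0,1] "city" : NP
  [1,3] S\NP   >
    [1,2] "built" : (S\NP)/NP
    [2,3] "from" : NP

[0,1] NP  lex  "city"
[1,2] (S\NP)/NP  lex  "built"
[2,3] NP  lex  "from"
[1,3] S\NP  >  k=2
[0,3] S  <  k=1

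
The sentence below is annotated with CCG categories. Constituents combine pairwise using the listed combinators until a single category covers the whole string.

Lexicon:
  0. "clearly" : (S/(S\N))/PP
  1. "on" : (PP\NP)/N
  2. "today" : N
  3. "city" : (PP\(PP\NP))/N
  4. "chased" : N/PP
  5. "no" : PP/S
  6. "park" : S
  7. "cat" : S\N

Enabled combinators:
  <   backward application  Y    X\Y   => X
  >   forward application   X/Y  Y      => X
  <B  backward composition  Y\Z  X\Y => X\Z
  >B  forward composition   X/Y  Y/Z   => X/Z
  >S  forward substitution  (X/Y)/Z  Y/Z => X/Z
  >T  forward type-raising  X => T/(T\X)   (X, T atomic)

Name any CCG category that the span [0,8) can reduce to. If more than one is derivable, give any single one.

S

[0,8] S   >
  [0,7] S/(S\N)   >
    [0,1] "clearly" : (S/(S\N))/PP
    [1,7] PP   <
      [1,3] PP\NP   >
        [1,2] "on" : (PP\NP)/N
        [2,3] "today" : N
      [3,7] PP\(PP\NP)   >
        [3,4] "city" : (PP\(PP\NP))/N
        [4,7] N   >
          [4,5] "chased" : N/PP
          [5,7] PP   >
            [5,6] "no" : PP/S
            [6,7] "park" : S
  [7,8] "cat" : S\N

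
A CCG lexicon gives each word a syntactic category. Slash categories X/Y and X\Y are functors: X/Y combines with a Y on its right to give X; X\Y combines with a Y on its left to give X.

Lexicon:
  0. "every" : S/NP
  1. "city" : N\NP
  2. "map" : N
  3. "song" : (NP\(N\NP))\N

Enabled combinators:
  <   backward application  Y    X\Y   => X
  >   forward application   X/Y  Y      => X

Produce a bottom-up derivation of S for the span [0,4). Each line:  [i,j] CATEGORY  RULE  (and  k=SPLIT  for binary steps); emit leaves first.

[0,4] S   >
  [0,1] "every" : S/NP
  [1,4] NP   <
    [1,2] "city" : N\NP
    [2,4] NP\(N\NP)   <
      [2,3] "map" : N
      [3,4] "song" : (NP\(N\NP))\N

[0,1] S/NP  lex  "every"
[1,2] N\NP  lex  "city"
[2,3] N  lex  "map"
[3,4] (NP\(N\NP))\N  lex  "song"
[2,4] NP\(N\NP)  <  k=3
[1,4] NP  <  k=2
[0,4] S  >  k=1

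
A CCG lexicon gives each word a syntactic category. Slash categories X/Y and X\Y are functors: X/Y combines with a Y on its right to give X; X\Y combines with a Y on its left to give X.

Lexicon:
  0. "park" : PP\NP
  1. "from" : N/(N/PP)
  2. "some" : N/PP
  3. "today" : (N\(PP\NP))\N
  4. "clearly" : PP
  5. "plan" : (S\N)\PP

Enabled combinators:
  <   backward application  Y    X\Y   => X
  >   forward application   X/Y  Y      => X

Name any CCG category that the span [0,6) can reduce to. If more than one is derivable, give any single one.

[0,6] S   <
  [0,4] N   <
    [0,1] "park" : PP\NP
    [1,4] N\(PP\NP)   <
      [1,3] N   >
        [1,2] "from" : N/(N/PP)
        [2,3] "some" : N/PP
      [3,4] "today" : (N\(PP\NP))\N
  [4,6] S\N   <
    [4,5] "clearly" : PP
    [5,6] "plan" : (S\N)\PP

S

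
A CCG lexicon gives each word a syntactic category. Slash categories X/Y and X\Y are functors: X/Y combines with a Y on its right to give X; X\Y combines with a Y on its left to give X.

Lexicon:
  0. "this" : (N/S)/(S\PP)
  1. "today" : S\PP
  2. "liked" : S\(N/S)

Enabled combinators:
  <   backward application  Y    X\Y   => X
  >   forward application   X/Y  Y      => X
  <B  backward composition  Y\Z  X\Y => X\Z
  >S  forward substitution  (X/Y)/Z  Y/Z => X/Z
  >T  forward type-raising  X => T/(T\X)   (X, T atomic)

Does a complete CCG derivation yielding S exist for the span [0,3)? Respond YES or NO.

YES

[0,3] S   <
  [0,2] N/S   >
    [0,1] "this" : (N/S)/(S\PP)
    [1,2] "today" : S\PP
  [2,3] "liked" : S\(N/S)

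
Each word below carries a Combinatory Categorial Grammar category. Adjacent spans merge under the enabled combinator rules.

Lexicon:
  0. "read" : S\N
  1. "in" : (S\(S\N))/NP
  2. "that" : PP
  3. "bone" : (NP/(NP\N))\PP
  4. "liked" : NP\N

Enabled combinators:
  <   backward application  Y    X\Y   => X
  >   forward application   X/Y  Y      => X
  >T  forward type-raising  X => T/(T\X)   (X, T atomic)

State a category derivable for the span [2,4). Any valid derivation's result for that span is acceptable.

NP/(NP\N)

[0,5] S   <
  [0,1] "read" : S\N
  [1,5] S\(S\N)   >
    [1,2] "in" : (S\(S\N))/NP
    [2,5] NP   >
      [2,4] NP/(NP\N)   <
        [2,3] "that" : PP
        [3,4] "bone" : (NP/(NP\N))\PP
      [4,5] "liked" : NP\N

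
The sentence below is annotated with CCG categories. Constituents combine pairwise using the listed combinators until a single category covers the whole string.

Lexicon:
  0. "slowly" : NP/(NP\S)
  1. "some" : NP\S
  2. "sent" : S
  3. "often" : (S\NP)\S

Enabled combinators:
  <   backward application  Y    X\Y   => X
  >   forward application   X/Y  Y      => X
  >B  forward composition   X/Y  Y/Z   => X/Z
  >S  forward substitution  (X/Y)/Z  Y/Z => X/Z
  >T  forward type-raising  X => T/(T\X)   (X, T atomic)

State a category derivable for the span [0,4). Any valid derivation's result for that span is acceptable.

S

[0,4] S   <
  [0,2] NP   >
    [0,1] "slowly" : NP/(NP\S)
    [1,2] "some" : NP\S
  [2,4] S\NP   <
    [2,3] "sent" : S
    [3,4] "often" : (S\NP)\S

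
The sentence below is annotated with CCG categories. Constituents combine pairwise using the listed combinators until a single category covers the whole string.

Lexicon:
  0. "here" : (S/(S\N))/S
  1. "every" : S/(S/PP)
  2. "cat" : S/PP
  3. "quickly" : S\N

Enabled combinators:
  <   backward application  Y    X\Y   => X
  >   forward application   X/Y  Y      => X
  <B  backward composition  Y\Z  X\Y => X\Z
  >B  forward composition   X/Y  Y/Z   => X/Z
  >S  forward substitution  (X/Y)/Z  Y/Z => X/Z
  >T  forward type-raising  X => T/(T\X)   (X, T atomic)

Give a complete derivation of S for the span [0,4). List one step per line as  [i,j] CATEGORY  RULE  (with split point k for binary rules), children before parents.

[0,4] S   >
  [0,3] S/(S\N)   >
    [0,1] "here" : (S/(S\N))/S
    [1,3] S   >
      [1,2] "every" : S/(S/PP)
      [2,3] "cat" : S/PP
  [3,4] "quickly" : S\N

[0,1] (S/(S\N))/S  lex  "here"
[1,2] S/(S/PP)  lex  "every"
[2,3] S/PP  lex  "cat"
[1,3] S  >  k=2
[0,3] S/(S\N)  >  k=1
[3,4] S\N  lex  "quickly"
[0,4] S  >  k=3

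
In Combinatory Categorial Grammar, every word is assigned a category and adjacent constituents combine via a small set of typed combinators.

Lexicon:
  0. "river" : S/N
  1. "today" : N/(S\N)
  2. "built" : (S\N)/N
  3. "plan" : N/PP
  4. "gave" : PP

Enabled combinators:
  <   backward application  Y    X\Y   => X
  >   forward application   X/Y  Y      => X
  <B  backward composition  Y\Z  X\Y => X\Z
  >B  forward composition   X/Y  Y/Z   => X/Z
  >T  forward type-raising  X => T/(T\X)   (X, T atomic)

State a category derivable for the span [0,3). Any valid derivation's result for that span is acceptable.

S/N

[0,5] S   >
  [0,3] S/N   >B
    [0,1] "river" : S/N
    [1,3] N/N   >B
      [1,2] "today" : N/(S\N)
      [2,3] "built" : (S\N)/N
  [3,5] N   >
    [3,4] "plan" : N/PP
    [4,5] "gave" : PP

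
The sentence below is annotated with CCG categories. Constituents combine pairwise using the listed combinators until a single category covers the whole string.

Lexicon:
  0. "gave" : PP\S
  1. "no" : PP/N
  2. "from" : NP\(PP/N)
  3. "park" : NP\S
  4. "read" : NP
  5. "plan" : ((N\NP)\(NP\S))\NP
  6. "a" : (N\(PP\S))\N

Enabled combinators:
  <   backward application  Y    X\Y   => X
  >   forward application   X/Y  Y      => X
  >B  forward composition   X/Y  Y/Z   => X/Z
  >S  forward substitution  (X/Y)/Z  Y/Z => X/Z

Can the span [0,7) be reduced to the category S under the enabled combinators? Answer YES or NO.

NO

PP\S PP/N NP\(PP/N) NP\S NP ((N\NP)\(NP\S))\NP (N\(PP\S))\N
CKY chart[0,7] = {N}; S ∉ chart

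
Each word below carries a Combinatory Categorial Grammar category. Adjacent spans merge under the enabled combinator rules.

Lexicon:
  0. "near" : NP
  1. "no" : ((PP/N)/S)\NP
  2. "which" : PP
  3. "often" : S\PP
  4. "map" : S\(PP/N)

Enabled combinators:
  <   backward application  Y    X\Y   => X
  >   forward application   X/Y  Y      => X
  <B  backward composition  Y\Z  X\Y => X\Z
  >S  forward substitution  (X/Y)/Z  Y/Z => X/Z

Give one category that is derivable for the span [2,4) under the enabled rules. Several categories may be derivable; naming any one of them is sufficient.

S

[0,5] S   <
  [0,4] PP/N   >
    [0,2] (PP/N)/S   <
      [0,1] "near" : NP
      [1,2] "no" : ((PP/N)/S)\NP
    [2,4] S   <
      [2,3] "which" : PP
      [3,4] "often" : S\PP
  [4,5] "map" : S\(PP/N)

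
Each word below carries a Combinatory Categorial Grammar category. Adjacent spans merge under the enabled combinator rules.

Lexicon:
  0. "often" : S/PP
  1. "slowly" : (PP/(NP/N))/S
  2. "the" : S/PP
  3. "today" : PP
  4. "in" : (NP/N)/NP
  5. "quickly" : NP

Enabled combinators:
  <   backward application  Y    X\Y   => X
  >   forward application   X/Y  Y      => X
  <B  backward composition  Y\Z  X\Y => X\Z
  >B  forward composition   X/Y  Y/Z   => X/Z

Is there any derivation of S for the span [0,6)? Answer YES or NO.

YES

[0,6] S   >
  [0,1] "often" : S/PP
  [1,6] PP   >
    [1,4] PP/(NP/N)   >
      [1,2] "slowly" : (PP/(NP/N))/S
      [2,4] S   >
        [2,3] "the" : S/PP
        [3,4] "today" : PP
    [4,6] NP/N   >
      [4,5] "in" : (NP/N)/NP
      [5,6] "quickly" : NP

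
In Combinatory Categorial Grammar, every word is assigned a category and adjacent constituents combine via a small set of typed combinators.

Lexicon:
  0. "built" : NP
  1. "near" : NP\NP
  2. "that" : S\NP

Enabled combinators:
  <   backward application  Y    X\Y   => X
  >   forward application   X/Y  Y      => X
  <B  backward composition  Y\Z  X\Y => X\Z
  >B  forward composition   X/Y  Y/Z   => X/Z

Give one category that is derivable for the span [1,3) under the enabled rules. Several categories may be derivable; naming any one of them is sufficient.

S\NP

[0,3] S   <
  [0,1] "built" : NP
  [1,3] S\NP   <B
    [1,2] "near" : NP\NP
    [2,3] "that" : S\NP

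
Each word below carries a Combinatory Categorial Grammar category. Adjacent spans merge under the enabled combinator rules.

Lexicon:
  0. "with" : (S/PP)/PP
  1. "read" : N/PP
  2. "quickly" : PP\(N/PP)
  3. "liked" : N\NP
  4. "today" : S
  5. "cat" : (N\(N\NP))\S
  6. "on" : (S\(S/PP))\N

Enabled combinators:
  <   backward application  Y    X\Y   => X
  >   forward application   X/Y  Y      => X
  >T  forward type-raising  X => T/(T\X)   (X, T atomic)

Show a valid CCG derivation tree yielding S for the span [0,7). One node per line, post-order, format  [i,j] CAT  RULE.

[0,1] (S/PP)/PP  lex  "with"
[1,2] N/PP  lex  "read"
[2,3] PP\(N/PP)  lex  "quickly"
[1,3] PP  <  k=2
[0,3] S/PP  >  k=1
[3,4] N\NP  lex  "liked"
[4,5] S  lex  "today"
[5,6] (N\(N\NP))\S  lex  "cat"
[4,6] N\(N\NP)  <  k=5
[3,6] N  <  k=4
[6,7] (S\(S/PP))\N  lex  "on"
[3,7] S\(S/PP)  <  k=6
[0,7] S  <  k=3

[0,7] S   <
  [0,3] S/PP   >
    [0,1] "with" : (S/PP)/PP
    [1,3] PP   <
      [1,2] "read" : N/PP
      [2,3] "quickly" : PP\(N/PP)
  [3,7] S\(S/PP)   <
    [3,6] N   <
      [3,4] "liked" : N\NP
      [4,6] N\(N\NP)   <
        [4,5] "today" : S
        [5,6] "cat" : (N\(N\NP))\S
    [6,7] "on" : (S\(S/PP))\N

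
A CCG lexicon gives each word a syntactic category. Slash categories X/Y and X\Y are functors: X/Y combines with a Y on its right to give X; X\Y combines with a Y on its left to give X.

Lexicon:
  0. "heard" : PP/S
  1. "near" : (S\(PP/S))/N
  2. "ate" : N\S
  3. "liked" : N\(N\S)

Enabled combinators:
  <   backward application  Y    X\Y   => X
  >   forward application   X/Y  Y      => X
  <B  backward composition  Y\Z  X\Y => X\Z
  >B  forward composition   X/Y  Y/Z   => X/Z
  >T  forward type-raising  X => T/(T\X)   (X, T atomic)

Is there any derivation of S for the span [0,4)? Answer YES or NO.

[0,4] S   <
  [0,1] "heard" : PP/S
  [1,4] S\(PP/S)   >
    [1,2] "near" : (S\(PP/S))/N
    [2,4] N   <
      [2,3] "ate" : N\S
      [3,4] "liked" : N\(N\S)

YES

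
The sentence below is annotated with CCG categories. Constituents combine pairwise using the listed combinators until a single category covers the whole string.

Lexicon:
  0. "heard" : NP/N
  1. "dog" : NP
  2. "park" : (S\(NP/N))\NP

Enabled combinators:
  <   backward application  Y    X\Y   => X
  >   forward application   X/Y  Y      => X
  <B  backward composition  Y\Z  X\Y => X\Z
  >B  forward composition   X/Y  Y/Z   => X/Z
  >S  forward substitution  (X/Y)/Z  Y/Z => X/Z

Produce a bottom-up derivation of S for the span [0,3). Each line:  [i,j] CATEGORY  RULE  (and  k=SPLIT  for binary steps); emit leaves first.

[0,1] NP/N  lex  "heard"
[1,2] NP  lex  "dog"
[2,3] (S\(NP/N))\NP  lex  "park"
[1,3] S\(NP/N)  <  k=2
[0,3] S  <  k=1

[0,3] S   <
  [0,1] "heard" : NP/N
  [1,3] S\(NP/N)   <
    [1,2] "dog" : NP
    [2,3] "park" : (S\(NP/N))\NP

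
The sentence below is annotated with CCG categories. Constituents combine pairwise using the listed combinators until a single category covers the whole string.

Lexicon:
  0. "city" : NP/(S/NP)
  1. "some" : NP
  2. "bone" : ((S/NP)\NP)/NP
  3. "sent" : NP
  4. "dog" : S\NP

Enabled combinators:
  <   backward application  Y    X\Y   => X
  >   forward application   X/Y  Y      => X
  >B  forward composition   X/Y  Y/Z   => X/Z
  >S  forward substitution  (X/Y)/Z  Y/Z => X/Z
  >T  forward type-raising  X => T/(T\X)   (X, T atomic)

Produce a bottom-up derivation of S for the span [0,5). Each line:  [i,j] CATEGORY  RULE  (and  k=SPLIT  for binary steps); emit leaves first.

[0,1] NP/(S/NP)  lex  "city"
[1,2] NP  lex  "some"
[2,3] ((S/NP)\NP)/NP  lex  "bone"
[3,4] NP  lex  "sent"
[2,4] (S/NP)\NP  >  k=3
[1,4] S/NP  <  k=2
[0,4] NP  >  k=1
[4,5] S\NP  lex  "dog"
[0,5] S  <  k=4

[0,5] S   <
  [0,4] NP   >
    [0,1] "city" : NP/(S/NP)
    [1,4] S/NP   <
      [1,2] "some" : NP
      [2,4] (S/NP)\NP   >
        [2,3] "bone" : ((S/NP)\NP)/NP
        [3,4] "sent" : NP
  [4,5] "dog" : S\NP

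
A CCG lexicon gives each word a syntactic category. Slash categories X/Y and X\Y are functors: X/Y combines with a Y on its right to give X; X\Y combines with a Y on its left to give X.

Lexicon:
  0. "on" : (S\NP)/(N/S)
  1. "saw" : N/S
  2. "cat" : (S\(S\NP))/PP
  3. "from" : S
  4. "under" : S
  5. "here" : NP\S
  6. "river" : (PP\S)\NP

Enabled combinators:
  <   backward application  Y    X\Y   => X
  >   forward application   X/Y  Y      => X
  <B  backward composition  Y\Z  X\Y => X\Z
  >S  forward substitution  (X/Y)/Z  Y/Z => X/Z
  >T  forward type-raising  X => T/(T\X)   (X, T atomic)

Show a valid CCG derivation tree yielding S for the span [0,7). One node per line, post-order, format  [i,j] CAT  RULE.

[0,1] (S\NP)/(N/S)  lex  "on"
[1,2] N/S  lex  "saw"
[0,2] S\NP  >  k=1
[2,3] (S\(S\NP))/PP  lex  "cat"
[3,4] S  lex  "from"
[4,5] S  lex  "under"
[5,6] NP\S  lex  "here"
[4,6] NP  <  k=5
[6,7] (PP\S)\NP  lex  "river"
[4,7] PP\S  <  k=6
[3,7] PP  <  k=4
[2,7] S\(S\NP)  >  k=3
[0,7] S  <  k=2

[0,7] S   <
  [0,2] S\NP   >
    [0,1] "on" : (S\NP)/(N/S)
    [1,2] "saw" : N/S
  [2,7] S\(S\NP)   >
    [2,3] "cat" : (S\(S\NP))/PP
    [3,7] PP   <
      [3,4] "from" : S
      [4,7] PP\S   <
        [4,6] NP   <
          [4,5] "under" : S
          [5,6] "here" : NP\S
        [6,7] "river" : (PP\S)\NP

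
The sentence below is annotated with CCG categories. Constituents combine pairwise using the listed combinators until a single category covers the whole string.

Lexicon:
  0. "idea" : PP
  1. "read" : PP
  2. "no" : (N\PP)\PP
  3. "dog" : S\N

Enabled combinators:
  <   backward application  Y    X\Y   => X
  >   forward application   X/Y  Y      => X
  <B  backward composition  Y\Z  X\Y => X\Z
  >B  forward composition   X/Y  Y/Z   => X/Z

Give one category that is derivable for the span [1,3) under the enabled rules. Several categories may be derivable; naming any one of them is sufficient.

[0,4] S   <
  [0,3] N   <
    [0,1] "idea" : PP
    [1,3] N\PP   <
      [1,2] "read" : PP
      [2,3] "no" : (N\PP)\PP
  [3,4] "dog" : S\N

N\PP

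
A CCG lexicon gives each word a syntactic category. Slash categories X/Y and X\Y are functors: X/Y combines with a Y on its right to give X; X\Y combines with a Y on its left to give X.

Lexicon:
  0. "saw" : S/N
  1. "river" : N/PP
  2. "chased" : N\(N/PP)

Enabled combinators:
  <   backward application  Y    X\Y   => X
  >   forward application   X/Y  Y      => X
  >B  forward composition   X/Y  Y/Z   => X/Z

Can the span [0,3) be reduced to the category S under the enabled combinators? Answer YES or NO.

[0,3] S   >
  [0,1] "saw" : S/N
  [1,3] N   <
    [1,2] "river" : N/PP
    [2,3] "chased" : N\(N/PP)

YES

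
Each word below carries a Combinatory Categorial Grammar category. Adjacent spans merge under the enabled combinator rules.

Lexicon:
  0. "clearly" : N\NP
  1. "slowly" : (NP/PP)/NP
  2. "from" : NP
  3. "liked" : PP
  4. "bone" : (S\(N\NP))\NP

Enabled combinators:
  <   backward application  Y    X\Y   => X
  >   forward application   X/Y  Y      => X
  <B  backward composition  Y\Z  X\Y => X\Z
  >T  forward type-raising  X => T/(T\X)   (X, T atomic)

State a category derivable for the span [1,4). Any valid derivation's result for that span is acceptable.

NP

[0,5] S   <
  [0,1] "clearly" : N\NP
  [1,5] S\(N\NP)   <
    [1,4] NP   >
      [1,3] NP/PP   >
        [1,2] "slowly" : (NP/PP)/NP
        [2,3] "from" : NP
      [3,4] "liked" : PP
    [4,5] "bone" : (S\(N\NP))\NP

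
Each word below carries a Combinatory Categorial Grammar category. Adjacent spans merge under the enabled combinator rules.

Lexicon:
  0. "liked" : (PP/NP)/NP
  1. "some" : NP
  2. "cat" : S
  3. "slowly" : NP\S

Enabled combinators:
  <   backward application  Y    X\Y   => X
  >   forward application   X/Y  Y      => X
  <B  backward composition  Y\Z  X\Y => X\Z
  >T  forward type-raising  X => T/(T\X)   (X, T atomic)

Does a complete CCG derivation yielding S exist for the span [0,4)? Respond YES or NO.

(PP/NP)/NP NP S NP\S
CKY chart[0,4] = {N/(N\PP), NP/(NP\PP), PP, PP/(PP\PP), S/(S\PP)}; S ∉ chart

NO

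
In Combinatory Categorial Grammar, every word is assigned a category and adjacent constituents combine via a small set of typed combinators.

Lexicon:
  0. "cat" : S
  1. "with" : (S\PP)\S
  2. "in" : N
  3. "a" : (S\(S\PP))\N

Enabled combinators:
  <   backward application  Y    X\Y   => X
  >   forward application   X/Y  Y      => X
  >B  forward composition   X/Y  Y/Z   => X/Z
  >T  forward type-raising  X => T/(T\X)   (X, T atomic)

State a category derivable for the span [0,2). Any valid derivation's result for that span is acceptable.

S\PP

[0,4] S   <
  [0,2] S\PP   <
    [0,1] "cat" : S
    [1,2] "with" : (S\PP)\S
  [2,4] S\(S\PP)   <
    [2,3] "in" : N
    [3,4] "a" : (S\(S\PP))\N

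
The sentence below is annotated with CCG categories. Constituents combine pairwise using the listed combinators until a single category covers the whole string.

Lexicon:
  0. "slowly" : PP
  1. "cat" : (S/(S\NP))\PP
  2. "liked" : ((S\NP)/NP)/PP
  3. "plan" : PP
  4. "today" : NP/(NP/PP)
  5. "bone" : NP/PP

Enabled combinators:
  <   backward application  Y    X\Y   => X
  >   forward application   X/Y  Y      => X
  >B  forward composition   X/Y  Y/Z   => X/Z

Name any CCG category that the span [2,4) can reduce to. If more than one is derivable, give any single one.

(S\NP)/NP

[0,6] S   >
  [0,2] S/(S\NP)   <
    [0,1] "slowly" : PP
    [1,2] "cat" : (S/(S\NP))\PP
  [2,6] S\NP   >
    [2,4] (S\NP)/NP   >
      [2,3] "liked" : ((S\NP)/NP)/PP
      [3,4] "plan" : PP
    [4,6] NP   >
      [4,5] "today" : NP/(NP/PP)
      [5,6] "bone" : NP/PP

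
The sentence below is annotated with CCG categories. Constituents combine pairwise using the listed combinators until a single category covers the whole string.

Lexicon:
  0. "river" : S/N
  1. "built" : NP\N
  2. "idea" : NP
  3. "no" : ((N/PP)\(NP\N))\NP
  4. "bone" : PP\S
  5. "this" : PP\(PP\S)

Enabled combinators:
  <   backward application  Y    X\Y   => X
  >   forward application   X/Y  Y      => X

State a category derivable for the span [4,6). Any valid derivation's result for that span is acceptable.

[0,6] S   >
  [0,1] "river" : S/N
  [1,6] N   >
    [1,4] N/PP   <
      [1,2] "built" : NP\N
      [2,4] (N/PP)\(NP\N)   <
        [2,3] "idea" : NP
        [3,4] "no" : ((N/PP)\(NP\N))\NP
    [4,6] PP   <
      [4,5] "bone" : PP\S
      [5,6] "this" : PP\(PP\S)

PP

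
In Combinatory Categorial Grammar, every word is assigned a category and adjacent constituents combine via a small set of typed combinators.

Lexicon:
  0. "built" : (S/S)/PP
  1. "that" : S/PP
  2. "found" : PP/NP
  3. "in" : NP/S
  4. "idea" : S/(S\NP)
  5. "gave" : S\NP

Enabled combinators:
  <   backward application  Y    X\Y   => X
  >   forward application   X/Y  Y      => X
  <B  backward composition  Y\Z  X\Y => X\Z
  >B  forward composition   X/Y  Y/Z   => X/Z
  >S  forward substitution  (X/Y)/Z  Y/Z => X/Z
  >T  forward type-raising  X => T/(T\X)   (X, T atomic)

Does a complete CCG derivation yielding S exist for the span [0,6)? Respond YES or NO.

YES

[0,6] S   >
  [0,2] S/PP   >S
    [0,1] "built" : (S/S)/PP
    [1,2] "that" : S/PP
  [2,6] PP   >
    [2,3] "found" : PP/NP
    [3,6] NP   >
      [3,4] "in" : NP/S
      [4,6] S   >
        [4,5] "idea" : S/(S\NP)
        [5,6] "gave" : S\NP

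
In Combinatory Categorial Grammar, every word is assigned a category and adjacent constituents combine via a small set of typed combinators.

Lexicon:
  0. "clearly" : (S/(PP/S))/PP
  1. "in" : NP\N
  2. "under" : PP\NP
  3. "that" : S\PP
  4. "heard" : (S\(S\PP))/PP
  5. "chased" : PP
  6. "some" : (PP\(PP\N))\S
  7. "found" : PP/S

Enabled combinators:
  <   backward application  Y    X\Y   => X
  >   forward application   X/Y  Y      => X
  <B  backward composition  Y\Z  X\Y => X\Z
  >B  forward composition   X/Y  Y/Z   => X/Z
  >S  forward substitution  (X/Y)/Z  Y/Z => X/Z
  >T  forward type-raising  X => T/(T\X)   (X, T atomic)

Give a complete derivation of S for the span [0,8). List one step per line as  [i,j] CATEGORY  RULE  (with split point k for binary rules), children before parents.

[0,8] S   >
  [0,7] S/(PP/S)   >
    [0,1] "clearly" : (S/(PP/S))/PP
    [1,7] PP   <
      [1,3] PP\N   <B
        [1,2] "in" : NP\N
        [2,3] "under" : PP\NP
      [3,7] PP\(PP\N)   <
        [3,6] S   <
          [3,4] "that" : S\PP
          [4,6] S\(S\PP)   >
            [4,5] "heard" : (S\(S\PP))/PP
            [5,6] "chased" : PP
        [6,7] "some" : (PP\(PP\N))\S
  [7,8] "found" : PP/S

[0,1] (S/(PP/S))/PP  lex  "clearly"
[1,2] NP\N  lex  "in"
[2,3] PP\NP  lex  "under"
[1,3] PP\N  <B  k=2
[3,4] S\PP  lex  "that"
[4,5] (S\(S\PP))/PP  lex  "heard"
[5,6] PP  lex  "chased"
[4,6] S\(S\PP)  >  k=5
[3,6] S  <  k=4
[6,7] (PP\(PP\N))\S  lex  "some"
[3,7] PP\(PP\N)  <  k=6
[1,7] PP  <  k=3
[0,7] S/(PP/S)  >  k=1
[7,8] PP/S  lex  "found"
[0,8] S  >  k=7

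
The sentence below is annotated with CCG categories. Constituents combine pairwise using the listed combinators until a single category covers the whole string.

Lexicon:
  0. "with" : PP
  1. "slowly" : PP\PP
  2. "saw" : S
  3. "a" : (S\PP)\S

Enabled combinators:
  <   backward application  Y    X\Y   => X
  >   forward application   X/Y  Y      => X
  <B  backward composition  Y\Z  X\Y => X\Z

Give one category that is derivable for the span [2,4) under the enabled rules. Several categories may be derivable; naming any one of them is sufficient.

S\PP

[0,4] S   <
  [0,1] "with" : PP
  [1,4] S\PP   <B
    [1,2] "slowly" : PP\PP
    [2,4] S\PP   <
      [2,3] "saw" : S
      [3,4] "a" : (S\PP)\S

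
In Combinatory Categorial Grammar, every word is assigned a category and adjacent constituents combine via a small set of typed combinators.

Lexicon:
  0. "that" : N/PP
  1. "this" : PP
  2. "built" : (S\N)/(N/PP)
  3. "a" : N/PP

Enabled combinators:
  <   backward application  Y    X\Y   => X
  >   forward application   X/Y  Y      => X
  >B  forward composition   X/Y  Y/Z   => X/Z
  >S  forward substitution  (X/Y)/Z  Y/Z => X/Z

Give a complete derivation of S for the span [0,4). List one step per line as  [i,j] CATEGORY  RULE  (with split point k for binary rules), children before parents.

[0,1] N/PP  lex  "that"
[1,2] PP  lex  "this"
[0,2] N  >  k=1
[2,3] (S\N)/(N/PP)  lex  "built"
[3,4] N/PP  lex  "a"
[2,4] S\N  >  k=3
[0,4] S  <  k=2

[0,4] S   <
  [0,2] N   >
    [0,1] "that" : N/PP
    [1,2] "this" : PP
  [2,4] S\N   >
    [2,3] "built" : (S\N)/(N/PP)
    [3,4] "a" : N/PP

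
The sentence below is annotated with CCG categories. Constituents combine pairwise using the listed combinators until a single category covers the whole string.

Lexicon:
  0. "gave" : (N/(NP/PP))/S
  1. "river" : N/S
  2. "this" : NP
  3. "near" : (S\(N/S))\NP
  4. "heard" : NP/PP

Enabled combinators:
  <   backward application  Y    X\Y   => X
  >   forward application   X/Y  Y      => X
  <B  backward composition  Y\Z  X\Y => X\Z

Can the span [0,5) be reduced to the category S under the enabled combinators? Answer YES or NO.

(N/(NP/PP))/S N/S NP (S\(N/S))\NP NP/PP
CKY chart[0,5] = {N}; S ∉ chart

NO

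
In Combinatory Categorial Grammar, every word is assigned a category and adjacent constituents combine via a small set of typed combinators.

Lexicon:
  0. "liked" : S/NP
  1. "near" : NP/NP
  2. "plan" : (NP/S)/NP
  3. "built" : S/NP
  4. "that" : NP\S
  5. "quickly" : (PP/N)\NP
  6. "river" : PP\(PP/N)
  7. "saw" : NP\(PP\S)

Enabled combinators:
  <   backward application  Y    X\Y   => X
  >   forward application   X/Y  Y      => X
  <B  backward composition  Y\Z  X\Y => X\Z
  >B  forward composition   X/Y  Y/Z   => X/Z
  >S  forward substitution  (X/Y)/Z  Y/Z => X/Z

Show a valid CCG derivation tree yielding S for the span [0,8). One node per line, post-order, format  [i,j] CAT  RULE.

[0,1] S/NP  lex  "liked"
[1,2] NP/NP  lex  "near"
[0,2] S/NP  >B  k=1
[2,3] (NP/S)/NP  lex  "plan"
[3,4] S/NP  lex  "built"
[2,4] NP/NP  >S  k=3
[0,4] S/NP  >B  k=2
[4,5] NP\S  lex  "that"
[5,6] (PP/N)\NP  lex  "quickly"
[6,7] PP\(PP/N)  lex  "river"
[5,7] PP\NP  <B  k=6
[4,7] PP\S  <B  k=5
[7,8] NP\(PP\S)  lex  "saw"
[4,8] NP  <  k=7
[0,8] S  >  k=4

[0,8] S   >
  [0,4] S/NP   >B
    [0,2] S/NP   >B
      [0,1] "liked" : S/NP
      [1,2] "near" : NP/NP
    [2,4] NP/NP   >S
      [2,3] "plan" : (NP/S)/NP
      [3,4] "built" : S/NP
  [4,8] NP   <
    [4,7] PP\S   <B
      [4,5] "that" : NP\S
      [5,7] PP\NP   <B
        [5,6] "quickly" : (PP/N)\NP
        [6,7] "river" : PP\(PP/N)
    [7,8] "saw" : NP\(PP\S)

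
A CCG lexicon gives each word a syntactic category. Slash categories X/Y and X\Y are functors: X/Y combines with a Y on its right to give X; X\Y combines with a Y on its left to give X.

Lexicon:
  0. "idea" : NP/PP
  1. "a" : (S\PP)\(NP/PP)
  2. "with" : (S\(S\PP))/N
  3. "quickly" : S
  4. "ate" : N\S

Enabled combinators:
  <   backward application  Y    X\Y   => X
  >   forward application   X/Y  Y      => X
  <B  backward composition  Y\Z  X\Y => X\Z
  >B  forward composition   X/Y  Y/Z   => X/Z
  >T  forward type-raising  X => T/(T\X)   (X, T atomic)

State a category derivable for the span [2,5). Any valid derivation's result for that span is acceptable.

[0,5] S   <
  [0,2] S\PP   <
    [0,1] "idea" : NP/PP
    [1,2] "a" : (S\PP)\(NP/PP)
  [2,5] S\(S\PP)   >
    [2,3] "with" : (S\(S\PP))/N
    [3,5] N   >
      [3,4] N/(N\S)   >T
        [3,4] "quickly" : S
      [4,5] "ate" : N\S

S\(S\PP)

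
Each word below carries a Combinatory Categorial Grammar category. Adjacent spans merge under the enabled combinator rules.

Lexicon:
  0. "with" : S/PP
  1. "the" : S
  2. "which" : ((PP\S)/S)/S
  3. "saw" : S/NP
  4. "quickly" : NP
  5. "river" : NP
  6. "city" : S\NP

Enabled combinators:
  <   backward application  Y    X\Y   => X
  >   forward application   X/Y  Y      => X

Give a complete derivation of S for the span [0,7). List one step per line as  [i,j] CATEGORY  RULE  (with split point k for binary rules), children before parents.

[0,7] S   >
  [0,1] "with" : S/PP
  [1,7] PP   <
    [1,2] "the" : S
    [2,7] PP\S   >
      [2,5] (PP\S)/S   >
        [2,3] "which" : ((PP\S)/S)/S
        [3,5] S   >
          [3,4] "saw" : S/NP
          [4,5] "quickly" : NP
      [5,7] S   <
        [5,6] "river" : NP
        [6,7] "city" : S\NP

[0,1] S/PP  lex  "with"
[1,2] S  lex  "the"
[2,3] ((PP\S)/S)/S  lex  "which"
[3,4] S/NP  lex  "saw"
[4,5] NP  lex  "quickly"
[3,5] S  >  k=4
[2,5] (PP\S)/S  >  k=3
[5,6] NP  lex  "river"
[6,7] S\NP  lex  "city"
[5,7] S  <  k=6
[2,7] PP\S  >  k=5
[1,7] PP  <  k=2
[0,7] S  >  k=1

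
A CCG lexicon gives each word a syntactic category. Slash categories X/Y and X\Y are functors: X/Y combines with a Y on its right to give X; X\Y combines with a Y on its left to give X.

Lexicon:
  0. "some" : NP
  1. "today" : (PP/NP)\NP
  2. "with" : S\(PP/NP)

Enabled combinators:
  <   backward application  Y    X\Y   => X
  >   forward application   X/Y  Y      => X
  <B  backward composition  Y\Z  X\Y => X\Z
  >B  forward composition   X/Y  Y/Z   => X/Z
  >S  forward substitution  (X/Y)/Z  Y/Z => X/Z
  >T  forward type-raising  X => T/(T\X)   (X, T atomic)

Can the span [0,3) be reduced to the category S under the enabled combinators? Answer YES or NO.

[0,3] S   <
  [0,1] "some" : NP
  [1,3] S\NP   <B
    [1,2] "today" : (PP/NP)\NP
    [2,3] "with" : S\(PP/NP)

YES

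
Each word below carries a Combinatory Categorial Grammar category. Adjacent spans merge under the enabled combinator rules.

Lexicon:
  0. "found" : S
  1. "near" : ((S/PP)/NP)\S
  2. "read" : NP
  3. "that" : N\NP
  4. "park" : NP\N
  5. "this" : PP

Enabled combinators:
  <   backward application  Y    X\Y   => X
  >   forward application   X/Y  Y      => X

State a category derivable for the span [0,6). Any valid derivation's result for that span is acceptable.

S

[0,6] S   >
  [0,5] S/PP   >
    [0,2] (S/PP)/NP   <
      [0,1] "found" : S
      [1,2] "near" : ((S/PP)/NP)\S
    [2,5] NP   <
      [2,4] N   <
        [2,3] "read" : NP
        [3,4] "that" : N\NP
      [4,5] "park" : NP\N
  [5,6] "this" : PP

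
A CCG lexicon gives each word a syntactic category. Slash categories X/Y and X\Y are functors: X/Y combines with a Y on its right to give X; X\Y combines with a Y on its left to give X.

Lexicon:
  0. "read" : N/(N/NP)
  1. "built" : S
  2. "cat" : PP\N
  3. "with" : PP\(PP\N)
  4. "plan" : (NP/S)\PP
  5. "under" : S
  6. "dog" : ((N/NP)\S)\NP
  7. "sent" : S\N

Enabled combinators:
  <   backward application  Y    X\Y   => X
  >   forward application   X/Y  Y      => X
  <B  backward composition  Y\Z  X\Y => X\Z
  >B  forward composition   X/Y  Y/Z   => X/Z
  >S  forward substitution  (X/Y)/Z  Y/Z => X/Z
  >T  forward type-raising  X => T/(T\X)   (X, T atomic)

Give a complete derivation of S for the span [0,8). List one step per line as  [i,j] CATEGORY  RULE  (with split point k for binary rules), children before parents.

[0,1] N/(N/NP)  lex  "read"
[1,2] S  lex  "built"
[2,3] PP\N  lex  "cat"
[3,4] PP\(PP\N)  lex  "with"
[2,4] PP  <  k=3
[4,5] (NP/S)\PP  lex  "plan"
[2,5] NP/S  <  k=4
[5,6] S  lex  "under"
[2,6] NP  >  k=5
[6,7] ((N/NP)\S)\NP  lex  "dog"
[2,7] (N/NP)\S  <  k=6
[1,7] N/NP  <  k=2
[0,7] N  >  k=1
[7,8] S\N  lex  "sent"
[0,8] S  <  k=7

[0,8] S   <
  [0,7] N   >
    [0,1] "read" : N/(N/NP)
    [1,7] N/NP   <
      [1,2] "built" : S
      [2,7] (N/NP)\S   <
        [2,6] NP   >
          [2,5] NP/S   <
            [2,4] PP   <
              [2,3] "cat" : PP\N
              [3,4] "with" : PP\(PP\N)
            [4,5] "plan" : (NP/S)\PP
          [5,6] "under" : S
        [6,7] "dog" : ((N/NP)\S)\NP
  [7,8] "sent" : S\N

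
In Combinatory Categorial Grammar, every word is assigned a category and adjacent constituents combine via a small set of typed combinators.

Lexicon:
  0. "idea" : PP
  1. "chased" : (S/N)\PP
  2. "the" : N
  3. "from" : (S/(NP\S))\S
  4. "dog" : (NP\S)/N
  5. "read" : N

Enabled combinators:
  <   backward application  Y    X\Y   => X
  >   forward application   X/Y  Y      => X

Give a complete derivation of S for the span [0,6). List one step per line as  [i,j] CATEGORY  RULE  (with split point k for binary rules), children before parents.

[0,6] S   >
  [0,4] S/(NP\S)   <
    [0,3] S   >
      [0,2] S/N   <
        [0,1] "idea" : PP
        [1,2] "chased" : (S/N)\PP
      [2,3] "the" : N
    [3,4] "from" : (S/(NP\S))\S
  [4,6] NP\S   >
    [4,5] "dog" : (NP\S)/N
    [5,6] "read" : N

[0,1] PP  lex  "idea"
[1,2] (S/N)\PP  lex  "chased"
[0,2] S/N  <  k=1
[2,3] N  lex  "the"
[0,3] S  >  k=2
[3,4] (S/(NP\S))\S  lex  "from"
[0,4] S/(NP\S)  <  k=3
[4,5] (NP\S)/N  lex  "dog"
[5,6] N  lex  "read"
[4,6] NP\S  >  k=5
[0,6] S  >  k=4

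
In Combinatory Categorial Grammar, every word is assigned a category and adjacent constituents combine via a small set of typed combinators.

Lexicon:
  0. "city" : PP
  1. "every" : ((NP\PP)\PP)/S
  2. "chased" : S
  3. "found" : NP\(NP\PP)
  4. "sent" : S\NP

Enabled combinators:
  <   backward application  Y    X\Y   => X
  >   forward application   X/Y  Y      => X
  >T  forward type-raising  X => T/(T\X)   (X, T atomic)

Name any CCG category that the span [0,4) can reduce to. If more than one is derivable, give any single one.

[0,5] S   <
  [0,4] NP   <
    [0,3] NP\PP   <
      [0,1] "city" : PP
      [1,3] (NP\PP)\PP   >
        [1,2] "every" : ((NP\PP)\PP)/S
        [2,3] "chased" : S
    [3,4] "found" : NP\(NP\PP)
  [4,5] "sent" : S\NP

NP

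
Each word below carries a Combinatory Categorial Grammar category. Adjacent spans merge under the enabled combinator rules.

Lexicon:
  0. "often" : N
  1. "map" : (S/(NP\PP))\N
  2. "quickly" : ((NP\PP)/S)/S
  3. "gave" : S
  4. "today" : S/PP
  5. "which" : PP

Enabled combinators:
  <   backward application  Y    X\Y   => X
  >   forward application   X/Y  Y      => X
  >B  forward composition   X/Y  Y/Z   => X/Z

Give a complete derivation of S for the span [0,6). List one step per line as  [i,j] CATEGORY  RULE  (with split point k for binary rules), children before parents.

[0,6] S   >
  [0,2] S/(NP\PP)   <
    [0,1] "often" : N
    [1,2] "map" : (S/(NP\PP))\N
  [2,6] NP\PP   >
    [2,4] (NP\PP)/S   >
      [2,3] "quickly" : ((NP\PP)/S)/S
      [3,4] "gave" : S
    [4,6] S   >
      [4,5] "today" : S/PP
      [5,6] "which" : PP

[0,1] N  lex  "often"
[1,2] (S/(NP\PP))\N  lex  "map"
[0,2] S/(NP\PP)  <  k=1
[2,3] ((NP\PP)/S)/S  lex  "quickly"
[3,4] S  lex  "gave"
[2,4] (NP\PP)/S  >  k=3
[4,5] S/PP  lex  "today"
[5,6] PP  lex  "which"
[4,6] S  >  k=5
[2,6] NP\PP  >  k=4
[0,6] S  >  k=2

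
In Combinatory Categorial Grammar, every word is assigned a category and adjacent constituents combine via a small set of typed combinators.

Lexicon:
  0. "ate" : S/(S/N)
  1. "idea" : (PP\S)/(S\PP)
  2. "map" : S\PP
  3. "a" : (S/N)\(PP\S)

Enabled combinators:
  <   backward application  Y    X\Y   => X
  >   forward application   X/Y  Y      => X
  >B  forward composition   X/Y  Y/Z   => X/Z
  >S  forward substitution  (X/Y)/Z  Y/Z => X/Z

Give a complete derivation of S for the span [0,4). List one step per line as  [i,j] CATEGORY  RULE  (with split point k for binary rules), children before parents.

[0,1] S/(S/N)  lex  "ate"
[1,2] (PP\S)/(S\PP)  lex  "idea"
[2,3] S\PP  lex  "map"
[1,3] PP\S  >  k=2
[3,4] (S/N)\(PP\S)  lex  "a"
[1,4] S/N  <  k=3
[0,4] S  >  k=1

[0,4] S   >
  [0,1] "ate" : S/(S/N)
  [1,4] S/N   <
    [1,3] PP\S   >
      [1,2] "idea" : (PP\S)/(S\PP)
      [2,3] "map" : S\PP
    [3,4] "a" : (S/N)\(PP\S)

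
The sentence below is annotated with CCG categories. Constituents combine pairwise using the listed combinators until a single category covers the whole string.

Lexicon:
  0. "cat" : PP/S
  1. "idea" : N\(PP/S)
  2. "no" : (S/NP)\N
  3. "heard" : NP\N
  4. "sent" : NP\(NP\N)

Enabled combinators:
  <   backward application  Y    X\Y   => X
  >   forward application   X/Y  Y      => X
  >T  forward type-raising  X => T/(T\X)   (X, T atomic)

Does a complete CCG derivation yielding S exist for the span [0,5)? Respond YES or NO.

YES

[0,5] S   >
  [0,3] S/NP   <
    [0,2] N   <
      [0,1] "cat" : PP/S
      [1,2] "idea" : N\(PP/S)
    [2,3] "no" : (S/NP)\N
  [3,5] NP   <
    [3,4] "heard" : NP\N
    [4,5] "sent" : NP\(NP\N)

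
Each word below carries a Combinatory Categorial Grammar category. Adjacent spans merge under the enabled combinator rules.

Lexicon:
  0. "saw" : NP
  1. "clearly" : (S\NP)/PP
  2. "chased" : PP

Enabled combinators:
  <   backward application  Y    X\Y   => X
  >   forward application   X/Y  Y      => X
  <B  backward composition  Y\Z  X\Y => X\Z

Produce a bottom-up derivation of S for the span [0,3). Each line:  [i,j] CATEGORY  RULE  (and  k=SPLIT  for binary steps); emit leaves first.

[0,3] S   <
  [0,1] "saw" : NP
  [1,3] S\NP   >
    [1,2] "clearly" : (S\NP)/PP
    [2,3] "chased" : PP

[0,1] NP  lex  "saw"
[1,2] (S\NP)/PP  lex  "clearly"
[2,3] PP  lex  "chased"
[1,3] S\NP  >  k=2
[0,3] S  <  k=1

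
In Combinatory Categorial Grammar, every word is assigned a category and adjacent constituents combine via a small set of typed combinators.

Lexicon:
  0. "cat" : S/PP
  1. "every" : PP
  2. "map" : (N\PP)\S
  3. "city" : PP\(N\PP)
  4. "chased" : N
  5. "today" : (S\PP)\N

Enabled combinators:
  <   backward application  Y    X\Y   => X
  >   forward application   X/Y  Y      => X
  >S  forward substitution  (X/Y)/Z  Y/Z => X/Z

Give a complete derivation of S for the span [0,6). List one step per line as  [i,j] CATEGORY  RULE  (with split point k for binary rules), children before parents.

[0,6] S   <
  [0,4] PP   <
    [0,3] N\PP   <
      [0,2] S   >
        [0,1] "cat" : S/PP
        [1,2] "every" : PP
      [2,3] "map" : (N\PP)\S
    [3,4] "city" : PP\(N\PP)
  [4,6] S\PP   <
    [4,5] "chased" : N
    [5,6] "today" : (S\PP)\N

[0,1] S/PP  lex  "cat"
[1,2] PP  lex  "every"
[0,2] S  >  k=1
[2,3] (N\PP)\S  lex  "map"
[0,3] N\PP  <  k=2
[3,4] PP\(N\PP)  lex  "city"
[0,4] PP  <  k=3
[4,5] N  lex  "chased"
[5,6] (S\PP)\N  lex  "today"
[4,6] S\PP  <  k=5
[0,6] S  <  k=4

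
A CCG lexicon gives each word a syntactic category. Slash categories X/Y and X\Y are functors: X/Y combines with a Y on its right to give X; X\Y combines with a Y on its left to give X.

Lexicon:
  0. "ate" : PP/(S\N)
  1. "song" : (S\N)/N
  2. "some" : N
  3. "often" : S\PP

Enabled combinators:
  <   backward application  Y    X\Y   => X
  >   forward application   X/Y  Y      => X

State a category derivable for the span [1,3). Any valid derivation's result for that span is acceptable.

[0,4] S   <
  [0,3] PP   >
    [0,1] "ate" : PP/(S\N)
    [1,3] S\N   >
      [1,2] "song" : (S\N)/N
      [2,3] "some" : N
  [3,4] "often" : S\PP

S\N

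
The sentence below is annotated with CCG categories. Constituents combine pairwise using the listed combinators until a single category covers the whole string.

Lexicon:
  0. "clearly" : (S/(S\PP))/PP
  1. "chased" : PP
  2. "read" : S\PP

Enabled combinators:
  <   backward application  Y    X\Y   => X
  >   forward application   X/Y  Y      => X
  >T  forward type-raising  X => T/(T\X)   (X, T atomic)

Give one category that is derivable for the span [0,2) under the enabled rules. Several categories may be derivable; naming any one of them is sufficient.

[0,3] S   >
  [0,2] S/(S\PP)   >
    [0,1] "clearly" : (S/(S\PP))/PP
    [1,2] "chased" : PP
  [2,3] "read" : S\PP

S/(S\PP)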